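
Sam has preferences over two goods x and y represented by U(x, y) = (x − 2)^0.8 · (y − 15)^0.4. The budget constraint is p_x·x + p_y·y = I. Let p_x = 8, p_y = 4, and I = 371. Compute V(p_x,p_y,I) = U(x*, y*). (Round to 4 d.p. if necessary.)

Let x' = x−2, y' = y−15. MRS = 2·y'/x' = p_x/p_y.
After buying the subsistence bundle (2, 15), a share 2/3 of the remaining income goes to x: x* = 2 + 2/3·(I − 2p_x − 15p_y)/p_x.
Discretionary income = 371 − 2·8 − 15·4 = 295; x* = 2 + 2/3·295/8 = 26.5833; y* = 15 + 1/3·295/4 = 39.5833.
Utility at the optimum: U(26.5833, 39.5833) = 46.6411.

V = 46.6411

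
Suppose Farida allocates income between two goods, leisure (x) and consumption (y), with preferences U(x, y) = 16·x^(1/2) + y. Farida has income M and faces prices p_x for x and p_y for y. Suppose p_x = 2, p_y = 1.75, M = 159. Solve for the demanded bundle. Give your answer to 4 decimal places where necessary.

MU_x = 8/√x, MU_y = 1. Tangency: 8/√x = p_x/p_y.
Thus x* = (8·p_y/p_x)² — independent of M — with the rest of income spent on y.
Plugging in: x* = (8·1.75/2)² = 49, y* = 34.8571.

x* = 49, y* = 34.8571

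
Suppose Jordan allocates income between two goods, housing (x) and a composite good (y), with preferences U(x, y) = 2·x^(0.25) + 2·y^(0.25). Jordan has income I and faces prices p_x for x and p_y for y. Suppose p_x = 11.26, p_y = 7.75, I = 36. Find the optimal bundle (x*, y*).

MRS = MU_x/MU_y = (y/x)^(0.75). Set equal to p_x/p_y.
Solve for the ratio: y/x = [p_x/p_y]^(4/3).
Substitute y = (y/x)·x into the budget: x* = I/(p_x + p_y·(y/x)).
Numerically y/x = 1.645567, so x* = 36/(11.26 + 7.75·1.645567) = 1.4992 and y* = 1.645567·1.4992 = 2.467.

x* = 1.4992, y* = 2.467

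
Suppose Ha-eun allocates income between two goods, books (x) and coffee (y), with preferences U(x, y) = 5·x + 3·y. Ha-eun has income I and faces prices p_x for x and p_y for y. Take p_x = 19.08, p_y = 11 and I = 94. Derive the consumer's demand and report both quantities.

x* = 0, y* = 8.5455

Perfect substitutes: compare marginal utility per dollar. 5/p_x vs 3/p_y → 0.2621 vs 0.2727.
y gives more utility per dollar, so spend all income on y: y* = I/p_y, x* = 0.
Numerically: x* = 0, y* = 8.5455.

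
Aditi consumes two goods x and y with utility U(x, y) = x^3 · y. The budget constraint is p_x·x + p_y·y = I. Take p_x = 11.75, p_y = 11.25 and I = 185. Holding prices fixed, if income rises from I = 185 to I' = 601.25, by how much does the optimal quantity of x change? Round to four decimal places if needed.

Δx* = 26.5691

At p_x=11.75, p_y=11.25, I=185: x* = 0.75·185/11.75 = 11.8085.
At I' = 601.25: x* = 38.3777. Change: 38.3777 − 11.8085 = 26.5691.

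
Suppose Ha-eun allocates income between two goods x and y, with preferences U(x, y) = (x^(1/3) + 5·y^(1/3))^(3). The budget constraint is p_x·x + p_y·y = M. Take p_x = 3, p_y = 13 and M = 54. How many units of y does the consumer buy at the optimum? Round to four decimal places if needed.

With the ratio pinned down, the budget gives x* = M/(p_x + p_y·(y/x)) and y* = (y/x)·x*.
Numerically y/x = 1.23943, so x* = 54/(3 + 13·1.23943) = 2.8254 and y* = 1.23943·2.8254 = 3.5018.

y* = 3.5018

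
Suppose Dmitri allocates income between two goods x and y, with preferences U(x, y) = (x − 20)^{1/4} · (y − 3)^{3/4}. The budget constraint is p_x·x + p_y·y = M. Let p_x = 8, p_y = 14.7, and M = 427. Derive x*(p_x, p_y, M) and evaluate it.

Discretionary income = 427 − 20·8 − 3·14.7 = 222.9; x* = 20 + 0.25·222.9/8 = 26.9656.

x* = 26.9656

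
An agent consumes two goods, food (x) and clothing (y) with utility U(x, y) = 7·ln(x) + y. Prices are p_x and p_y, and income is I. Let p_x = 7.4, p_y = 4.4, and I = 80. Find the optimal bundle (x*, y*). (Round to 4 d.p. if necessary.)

x* = 4.1622, y* = 11.1818

Set MRS = p_x/p_y: (7/x)/1 = p_x/p_y.
So x*(p_x,p_y) = 7·p_y/p_x, independent of income; and y* = (I − 7·p_y)/p_y.
At the given prices: x* = 7·4.4/7.4 = 4.1622, and y* = 11.1818.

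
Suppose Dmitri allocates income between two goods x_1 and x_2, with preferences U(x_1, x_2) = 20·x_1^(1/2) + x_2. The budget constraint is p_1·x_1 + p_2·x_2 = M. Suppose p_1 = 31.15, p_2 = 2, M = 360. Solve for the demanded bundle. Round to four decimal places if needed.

x_1* = 0.4122, x_2* = 173.5795

Plugging in: x_1* = (10·2/31.15)² = 0.4122, x_2* = 173.5795.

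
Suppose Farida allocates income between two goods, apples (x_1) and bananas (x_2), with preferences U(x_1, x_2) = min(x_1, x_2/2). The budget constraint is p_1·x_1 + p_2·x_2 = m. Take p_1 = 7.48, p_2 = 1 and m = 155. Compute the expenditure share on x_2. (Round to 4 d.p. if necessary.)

Leontief preferences: the optimum is at the kink where x_1/1 = x_2/2, i.e. x_2 = 2·x_1.
Budget: p_1·x_1 + p_2·2·x_1 = m, so (p_1 + 2·p_2)·x_1 = m.
Demand: x_1*(p_1,p_2,m) = m/(p_1 + 2·p_2), x_2* = 2·m/(p_1 + 2·p_2).
Here 7.48 + 2·1 = 9.48, giving x_1* = 16.3502 and x_2* = 32.7004.
Expenditure on x_2: 1·32.7004 = 32.7004; share = 0.211.

share on x_2 = 0.211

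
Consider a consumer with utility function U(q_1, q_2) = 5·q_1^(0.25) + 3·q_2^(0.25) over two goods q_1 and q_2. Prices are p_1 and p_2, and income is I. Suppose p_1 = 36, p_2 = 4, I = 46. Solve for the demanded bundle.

From the CES first-order condition, (5/3)·(q_2/q_1)^(0.75) = p_1/p_2.
Hence q_2/q_1 = ((3/5)·p_1/p_2)^(1/(0.75)), i.e. raised to the 4/3 power.
Substitute q_2 = (q_2/q_1)·q_1 into the budget: q_1* = I/(p_1 + p_2·(q_2/q_1)).
Numerically q_2/q_1 = 9.473817, so q_1* = 46/(36 + 4·9.473817) = 0.6225 and q_2* = 9.473817·0.6225 = 5.8975.

q_1* = 0.6225, q_2* = 5.8975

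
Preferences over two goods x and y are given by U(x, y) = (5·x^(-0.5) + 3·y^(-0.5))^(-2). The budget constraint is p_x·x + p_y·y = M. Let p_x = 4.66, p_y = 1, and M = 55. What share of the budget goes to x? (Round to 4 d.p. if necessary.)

share on x = 0.7013

From the CES first-order condition, (5/3)·(y/x)^(1.5) = p_x/p_y.
Solve for the ratio: y/x = [(3/5)·p_x/p_y]^(2/3).
Substitute y = (y/x)·x into the budget: x* = M/(p_x + p_y·(y/x)).
Numerically y/x = 1.984684, so x* = 55/(4.66 + 1·1.984684) = 8.2773 and y* = 1.984684·8.2773 = 16.4278.
Expenditure on x: 4.66·8.2773 = 38.5722; share = 0.7013.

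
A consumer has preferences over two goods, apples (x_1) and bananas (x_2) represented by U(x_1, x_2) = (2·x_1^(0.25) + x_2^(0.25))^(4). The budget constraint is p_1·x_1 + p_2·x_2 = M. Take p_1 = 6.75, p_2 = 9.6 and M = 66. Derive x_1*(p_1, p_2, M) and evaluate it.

MRS = MU_x_1/MU_x_2 = 2·(x_2/x_1)^(0.75). Set equal to p_1/p_2.
Hence x_2/x_1 = ((1/2)·p_1/p_2)^(1/(0.75)), i.e. raised to the 4/3 power.
Substitute x_2 = (x_2/x_1)·x_1 into the budget: x_1* = M/(p_1 + p_2·(x_2/x_1)).
Numerically x_2/x_1 = 0.248125, so x_1* = 66/(6.75 + 9.6·0.248125) = 7.2273.

x_1* = 7.2273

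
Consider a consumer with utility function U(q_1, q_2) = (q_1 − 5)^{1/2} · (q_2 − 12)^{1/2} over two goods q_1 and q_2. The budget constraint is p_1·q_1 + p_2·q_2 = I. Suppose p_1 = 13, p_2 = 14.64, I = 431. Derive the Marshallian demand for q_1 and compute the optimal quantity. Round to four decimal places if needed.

q_1* = 12.32

MRS = (q_2−12)/(q_1−5). Tangency with p_1/p_2 gives q_2−12 = (p_1/p_2)·(q_1−5).
Substituting into the budget: q_1* = 5 + 0.5·(I − 5·p_1 − 12·p_2)/p_1, and q_2* = 12 + 0.5·(…)/p_2.
Discretionary income = 431 − 5·13 − 12·14.64 = 190.32; q_1* = 5 + 0.5·190.32/13 = 12.32.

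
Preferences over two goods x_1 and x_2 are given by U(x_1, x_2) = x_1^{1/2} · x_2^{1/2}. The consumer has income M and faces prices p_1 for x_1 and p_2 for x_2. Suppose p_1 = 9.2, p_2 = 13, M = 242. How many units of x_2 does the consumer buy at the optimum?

x_2* = 9.3077

Tangency: MRS = x_2/x_1 = p_1/p_2.
Rearranging, p_2·x_2 = p_1·x_1. Substituting into the budget gives p_1·x_1·(1 + 1) = M.
Demand: x_1*(p_1,p_2,M) = 0.5·M/p_1 and x_2* = 0.5·M/p_2.
At p_1=9.2, p_2=13, M=242: x_2* = 0.5·242/13 = 9.3077.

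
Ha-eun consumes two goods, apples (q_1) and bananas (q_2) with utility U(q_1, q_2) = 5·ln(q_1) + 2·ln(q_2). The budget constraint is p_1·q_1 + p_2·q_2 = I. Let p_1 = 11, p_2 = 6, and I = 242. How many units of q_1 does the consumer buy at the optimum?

At p_1=11, p_2=6, I=242: q_1* = 5/7·242/11 = 15.7143.

q_1* = 15.7143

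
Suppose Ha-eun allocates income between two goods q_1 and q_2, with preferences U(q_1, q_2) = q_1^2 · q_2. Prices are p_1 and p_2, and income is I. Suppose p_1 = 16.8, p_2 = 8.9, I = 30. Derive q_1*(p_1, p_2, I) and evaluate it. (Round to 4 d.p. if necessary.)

Demand: q_1*(p_1,p_2,I) = 2/3·I/p_1 and q_2* = 1/3·I/p_2.
At p_1=16.8, p_2=8.9, I=30: q_1* = 2/3·30/16.8 = 1.1905.

q_1* = 1.1905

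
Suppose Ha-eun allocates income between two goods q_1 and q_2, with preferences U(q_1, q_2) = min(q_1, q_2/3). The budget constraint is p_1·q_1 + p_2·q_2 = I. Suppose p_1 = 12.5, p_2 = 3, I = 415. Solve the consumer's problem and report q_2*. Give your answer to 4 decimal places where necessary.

q_2* = 57.907

Leontief preferences: the optimum is at the kink where q_1/1 = q_2/3, i.e. q_2 = 3·q_1.
Budget: p_1·q_1 + p_2·3·q_1 = I, so (p_1 + 3·p_2)·q_1 = I.
Demand: q_1*(p_1,p_2,I) = I/(p_1 + 3·p_2), q_2* = 3·I/(p_1 + 3·p_2).
Here 12.5 + 3·3 = 21.5, giving q_2* = 57.907.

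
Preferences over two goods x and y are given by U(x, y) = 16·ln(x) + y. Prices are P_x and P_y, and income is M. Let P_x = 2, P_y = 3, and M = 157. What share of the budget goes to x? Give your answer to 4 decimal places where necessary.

MU_x = 16/x, MU_y = 1. Tangency: 16/x = P_x/P_y.
So x*(P_x,P_y) = 16·P_y/P_x, independent of income; and y* = (M − 16·P_y)/P_y.
At the given prices: x* = 16·3/2 = 24, and y* = 36.3333.
Expenditure on x: 2·24 = 48; share = 0.3057.

share on x = 0.3057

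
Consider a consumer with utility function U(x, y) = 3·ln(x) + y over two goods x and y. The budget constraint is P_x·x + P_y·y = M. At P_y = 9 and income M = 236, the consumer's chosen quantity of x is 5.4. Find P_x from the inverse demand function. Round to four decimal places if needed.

Set MRS = P_x/P_y: (3/x)/1 = P_x/P_y.
So x*(P_x,P_y) = 3·P_y/P_x, independent of income; and y* = (M − 3·P_y)/P_y.
Set x* = 5.4 in the demand function and solve for P_x: P_x = 5.

P_x = 5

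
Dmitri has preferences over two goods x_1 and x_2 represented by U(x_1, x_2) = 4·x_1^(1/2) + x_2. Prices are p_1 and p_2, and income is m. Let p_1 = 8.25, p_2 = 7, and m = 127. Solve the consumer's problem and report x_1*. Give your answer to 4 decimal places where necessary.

x_1* = 2.8797

Plugging in: x_1* = (2·7/8.25)² = 2.8797.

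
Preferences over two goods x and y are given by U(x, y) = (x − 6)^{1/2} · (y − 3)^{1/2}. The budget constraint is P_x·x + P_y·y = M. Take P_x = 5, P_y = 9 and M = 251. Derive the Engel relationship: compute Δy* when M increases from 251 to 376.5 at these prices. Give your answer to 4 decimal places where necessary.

MRS = (y−3)/(x−6). Tangency with P_x/P_y gives y−3 = (P_x/P_y)·(x−6).
After buying the subsistence bundle (6, 3), a share 0.5 of the remaining income goes to x: x* = 6 + 0.5·(M − 6P_x − 3P_y)/P_x.
Discretionary income = 251 − 6·5 − 3·9 = 194; y* = 3 + 0.5·194/9 = 13.7778.
At M' = 376.5: y* = 20.75. Change: 20.75 − 13.7778 = 6.9722.

Δy* = 6.9722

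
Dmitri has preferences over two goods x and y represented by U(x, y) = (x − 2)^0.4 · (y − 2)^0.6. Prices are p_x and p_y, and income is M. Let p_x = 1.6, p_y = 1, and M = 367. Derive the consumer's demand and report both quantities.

MRS = (2/3)·(y−2)/(x−2). Tangency with p_x/p_y gives y−2 = (3/2)·(p_x/p_y)·(x−2).
After buying the subsistence bundle (2, 2), a share 0.4 of the remaining income goes to x: x* = 2 + 0.4·(M − 2p_x − 2p_y)/p_x.
Discretionary income = 367 − 2·1.6 − 2·1 = 361.8; x* = 2 + 0.4·361.8/1.6 = 92.45; y* = 2 + 0.6·361.8/1 = 219.08.

x* = 92.45, y* = 219.08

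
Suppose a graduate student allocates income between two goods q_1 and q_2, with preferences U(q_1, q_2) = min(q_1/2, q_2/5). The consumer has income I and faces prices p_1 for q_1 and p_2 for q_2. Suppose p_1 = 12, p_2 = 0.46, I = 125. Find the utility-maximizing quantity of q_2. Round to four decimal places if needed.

With perfect complements, no substitution: consume in ratio q_1:q_2 = 2:5.
Budget: p_1·q_1 + p_2·(5/2)·q_1 = I, so (2·p_1 + 5·p_2)·q_1 = 2·I.
Demand: q_1*(p_1,p_2,I) = 2·I/(2·p_1 + 5·p_2), q_2* = 5·I/(2·p_1 + 5·p_2).
Here 2·12 + 5·0.46 = 26.3, giving q_2* = 23.7643.

q_2* = 23.7643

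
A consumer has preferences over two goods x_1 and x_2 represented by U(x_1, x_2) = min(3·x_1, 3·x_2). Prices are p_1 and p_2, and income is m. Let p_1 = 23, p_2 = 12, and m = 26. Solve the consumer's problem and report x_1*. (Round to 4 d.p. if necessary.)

Leontief preferences: the optimum is at the kink where x_1/3 = x_2/3, i.e. x_2 = x_1.
Budget: p_1·x_1 + p_2·x_1 = m, so (3·p_1 + 3·p_2)·x_1 = 3·m.
Demand: x_1*(p_1,p_2,m) = 3·m/(3·p_1 + 3·p_2), x_2* = 3·m/(3·p_1 + 3·p_2).
Here 3·23 + 3·12 = 105, giving x_1* = 0.7429.

x_1* = 0.7429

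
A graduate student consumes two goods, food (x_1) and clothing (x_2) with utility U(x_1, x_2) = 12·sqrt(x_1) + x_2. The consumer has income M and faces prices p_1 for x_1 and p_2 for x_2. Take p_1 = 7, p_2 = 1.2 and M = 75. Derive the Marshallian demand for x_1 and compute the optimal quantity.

Plugging in: x_1* = (6·1.2/7)² = 1.058.

x_1* = 1.058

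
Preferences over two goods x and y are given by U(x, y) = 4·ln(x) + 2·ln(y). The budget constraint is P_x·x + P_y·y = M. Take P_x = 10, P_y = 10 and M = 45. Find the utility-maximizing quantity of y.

y* = 1.5

Tangency: MRS = 2·y/x = P_x/P_y.
Rearranging, P_y·y = (1/2)·P_x·x. Substituting into the budget gives P_x·x·(1 + (1/2)) = M.
Demand: x*(P_x,P_y,M) = 2/3·M/P_x and y* = 1/3·M/P_y.
At P_x=10, P_y=10, M=45: y* = 1/3·45/10 = 1.5.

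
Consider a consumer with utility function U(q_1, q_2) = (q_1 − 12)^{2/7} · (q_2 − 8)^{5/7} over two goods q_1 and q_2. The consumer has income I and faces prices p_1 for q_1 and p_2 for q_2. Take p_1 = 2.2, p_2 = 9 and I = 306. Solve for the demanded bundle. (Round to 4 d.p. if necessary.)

q_1* = 38.961, q_2* = 24.4762

This is Cobb-Douglas in (q_1−12, q_2−8): tangency gives 2/7·p_2·(q_2−8) = 5/7·p_1·(q_1−12).
Substituting into the budget: q_1* = 12 + 2/7·(I − 12·p_1 − 8·p_2)/p_1, and q_2* = 8 + 5/7·(…)/p_2.
Discretionary income = 306 − 12·2.2 − 8·9 = 207.6; q_1* = 12 + 2/7·207.6/2.2 = 38.961; q_2* = 8 + 5/7·207.6/9 = 24.4762.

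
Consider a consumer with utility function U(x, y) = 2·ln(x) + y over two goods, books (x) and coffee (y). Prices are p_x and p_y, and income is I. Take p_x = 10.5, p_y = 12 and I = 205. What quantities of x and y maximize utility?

x* = 2.2857, y* = 15.0833

MU_x = 2/x, MU_y = 1. Tangency: 2/x = p_x/p_y.
So x*(p_x,p_y) = 2·p_y/p_x, independent of income; and y* = (I − 2·p_y)/p_y.
At the given prices: x* = 2·12/10.5 = 2.2857, and y* = 15.0833.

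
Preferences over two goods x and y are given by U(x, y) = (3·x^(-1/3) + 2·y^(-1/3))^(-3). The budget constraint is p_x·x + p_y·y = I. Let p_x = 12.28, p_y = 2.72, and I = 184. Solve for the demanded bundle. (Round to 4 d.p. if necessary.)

Numerically y/x = 2.285092, so x* = 184/(12.28 + 2.72·2.285092) = 9.9484 and y* = 2.285092·9.9484 = 22.733.

x* = 9.9484, y* = 22.733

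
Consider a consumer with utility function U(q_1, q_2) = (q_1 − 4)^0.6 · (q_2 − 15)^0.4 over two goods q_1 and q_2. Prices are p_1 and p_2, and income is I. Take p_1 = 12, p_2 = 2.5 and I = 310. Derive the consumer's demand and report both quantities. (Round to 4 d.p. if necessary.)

Substituting into the budget: q_1* = 4 + 0.6·(I − 4·p_1 − 15·p_2)/p_1, and q_2* = 15 + 0.4·(…)/p_2.
Discretionary income = 310 − 4·12 − 15·2.5 = 224.5; q_1* = 4 + 0.6·224.5/12 = 15.225; q_2* = 15 + 0.4·224.5/2.5 = 50.92.

q_1* = 15.225, q_2* = 50.92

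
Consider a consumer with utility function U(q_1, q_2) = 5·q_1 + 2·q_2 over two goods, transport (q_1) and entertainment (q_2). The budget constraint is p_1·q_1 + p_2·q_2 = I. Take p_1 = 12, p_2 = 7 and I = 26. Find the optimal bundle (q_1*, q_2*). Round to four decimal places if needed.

q_1* = 2.1667, q_2* = 0

q_1 gives more utility per dollar, so spend all income on q_1: q_1* = I/p_1, q_2* = 0.
Numerically: q_1* = 2.1667, q_2* = 0.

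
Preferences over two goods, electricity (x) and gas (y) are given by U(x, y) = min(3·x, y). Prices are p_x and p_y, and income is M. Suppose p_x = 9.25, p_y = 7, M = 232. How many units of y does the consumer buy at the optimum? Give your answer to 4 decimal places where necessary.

y* = 23.0083

With perfect complements, no substitution: consume in ratio x:y = 1:3.
Budget: p_x·x + p_y·3·x = M, so (p_x + 3·p_y)·x = M.
Demand: x*(p_x,p_y,M) = M/(p_x + 3·p_y), y* = 3·M/(p_x + 3·p_y).
Here 9.25 + 3·7 = 30.25, giving y* = 23.0083.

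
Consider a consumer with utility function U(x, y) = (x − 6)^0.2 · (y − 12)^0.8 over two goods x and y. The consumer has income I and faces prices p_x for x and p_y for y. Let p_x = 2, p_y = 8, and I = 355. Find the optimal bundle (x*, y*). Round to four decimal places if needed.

Let x' = x−6, y' = y−12. MRS = (1/4)·y'/x' = p_x/p_y.
After buying the subsistence bundle (6, 12), a share 0.2 of the remaining income goes to x: x* = 6 + 0.2·(I − 6p_x − 12p_y)/p_x.
Discretionary income = 355 − 6·2 − 12·8 = 247; x* = 6 + 0.2·247/2 = 30.7; y* = 12 + 0.8·247/8 = 36.7.

x* = 30.7, y* = 36.7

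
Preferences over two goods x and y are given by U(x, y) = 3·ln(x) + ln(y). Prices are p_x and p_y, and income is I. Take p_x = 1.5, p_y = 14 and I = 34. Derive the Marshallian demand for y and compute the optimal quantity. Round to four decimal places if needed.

y* = 0.6071

At p_x=1.5, p_y=14, I=34: y* = 0.25·34/14 = 0.6071.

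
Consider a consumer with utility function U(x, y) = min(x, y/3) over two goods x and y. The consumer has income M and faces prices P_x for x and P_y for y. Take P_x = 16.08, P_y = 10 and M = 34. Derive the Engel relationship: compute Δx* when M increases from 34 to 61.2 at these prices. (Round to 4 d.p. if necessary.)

Δx* = 0.5903

With perfect complements, no substitution: consume in ratio x:y = 1:3.
Budget: P_x·x + P_y·3·x = M, so (P_x + 3·P_y)·x = M.
Demand: x*(P_x,P_y,M) = M/(P_x + 3·P_y), y* = 3·M/(P_x + 3·P_y).
Here 16.08 + 3·10 = 46.08, giving x* = 0.7378.
At M' = 61.2: x* = 1.3281. Change: 1.3281 − 0.7378 = 0.5903.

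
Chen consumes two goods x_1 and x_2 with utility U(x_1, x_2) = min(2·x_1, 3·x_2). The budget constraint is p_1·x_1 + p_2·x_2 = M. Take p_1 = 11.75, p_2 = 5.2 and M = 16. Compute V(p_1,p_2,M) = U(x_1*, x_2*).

Leontief preferences: the optimum is at the kink where x_1/3 = x_2/2, i.e. x_2 = (2/3)·x_1.
Budget: p_1·x_1 + p_2·(2/3)·x_1 = M, so (3·p_1 + 2·p_2)·x_1 = 3·M.
Demand: x_1*(p_1,p_2,M) = 3·M/(3·p_1 + 2·p_2), x_2* = 2·M/(3·p_1 + 2·p_2).
Here 3·11.75 + 2·5.2 = 45.65, giving x_1* = 1.0515 and x_2* = 0.701.
Utility at the optimum: U(1.0515, 0.701) = 2.103.

V = 2.103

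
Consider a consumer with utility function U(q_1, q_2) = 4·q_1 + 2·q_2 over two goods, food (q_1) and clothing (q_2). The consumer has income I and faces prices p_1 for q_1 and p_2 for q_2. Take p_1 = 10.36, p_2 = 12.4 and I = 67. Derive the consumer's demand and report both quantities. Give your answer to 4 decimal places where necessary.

q_1* = 6.4672, q_2* = 0

Linear utility — the consumer picks whichever good has higher MU/price: 4/10.36 = 0.3861 vs 2/12.4 = 0.1613.
q_1 gives more utility per dollar, so spend all income on q_1: q_1* = I/p_1, q_2* = 0.
Numerically: q_1* = 6.4672, q_2* = 0.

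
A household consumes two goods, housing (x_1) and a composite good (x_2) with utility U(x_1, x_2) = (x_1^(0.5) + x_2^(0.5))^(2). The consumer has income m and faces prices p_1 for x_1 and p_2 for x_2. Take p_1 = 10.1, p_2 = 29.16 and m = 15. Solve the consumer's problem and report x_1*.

From the CES first-order condition, (x_2/x_1)^(0.5) = p_1/p_2.
Hence x_2/x_1 = (p_1/p_2)^(1/(0.5)), i.e. raised to the 2 power.
Substitute x_2 = (x_2/x_1)·x_1 into the budget: x_1* = m/(p_1 + p_2·(x_2/x_1)).
Numerically x_2/x_1 = 0.119969, so x_1* = 15/(10.1 + 29.16·0.119969) = 1.1031.

x_1* = 1.1031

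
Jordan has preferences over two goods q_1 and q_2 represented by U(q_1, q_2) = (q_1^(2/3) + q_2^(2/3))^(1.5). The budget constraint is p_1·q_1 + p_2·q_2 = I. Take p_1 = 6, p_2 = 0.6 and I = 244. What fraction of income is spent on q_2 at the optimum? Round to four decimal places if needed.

MU_q_1 ∝ q_1^(-1/3), MU_q_2 ∝ q_2^(-1/3), so MRS = (q_2/q_1)^(1/3) = p_1/p_2.
Solve for the ratio: q_2/q_1 = [p_1/p_2]^(3).
With the ratio pinned down, the budget gives q_1* = I/(p_1 + p_2·(q_2/q_1)) and q_2* = (q_2/q_1)·q_1*.
Numerically q_2/q_1 = 1000, so q_1* = 244/(6 + 0.6·1000) = 0.4026 and q_2* = 1000·0.4026 = 402.6403.
Expenditure on q_2: 0.6·402.6403 = 241.5842; share = 0.9901.

share on q_2 = 0.9901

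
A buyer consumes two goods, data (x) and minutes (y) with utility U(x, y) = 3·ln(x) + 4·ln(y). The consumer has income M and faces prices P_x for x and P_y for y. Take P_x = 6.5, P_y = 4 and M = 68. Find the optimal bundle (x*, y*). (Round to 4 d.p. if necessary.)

x* = 4.4835, y* = 9.7143

Demand: x*(P_x,P_y,M) = 3/7·M/P_x and y* = 4/7·M/P_y.
At P_x=6.5, P_y=4, M=68: x* = 3/7·68/6.5 = 4.4835, y* = 9.7143.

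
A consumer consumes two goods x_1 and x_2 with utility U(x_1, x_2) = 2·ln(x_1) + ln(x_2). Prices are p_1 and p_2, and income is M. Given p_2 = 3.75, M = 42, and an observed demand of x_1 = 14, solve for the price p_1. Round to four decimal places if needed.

p_1 = 2

The MRS is 2·x_2/x_1. Set MRS = p_1/p_2.
Rearranging, p_2·x_2 = (1/2)·p_1·x_1. Substituting into the budget gives p_1·x_1·(1 + (1/2)) = M.
Demand: x_1*(p_1,p_2,M) = 2/3·M/p_1 and x_2* = 1/3·M/p_2.
Set x_1* = 14 in the demand function and solve for p_1: p_1 = 2.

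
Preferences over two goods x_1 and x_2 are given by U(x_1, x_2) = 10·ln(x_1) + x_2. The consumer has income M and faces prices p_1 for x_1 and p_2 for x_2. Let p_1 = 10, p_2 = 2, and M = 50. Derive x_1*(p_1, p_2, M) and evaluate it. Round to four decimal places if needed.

Set MRS = p_1/p_2: (10/x_1)/1 = p_1/p_2.
So x_1*(p_1,p_2) = 10·p_2/p_1, independent of income; and x_2* = (M − 10·p_2)/p_2.
At the given prices: x_1* = 10·2/10 = 2.

x_1* = 2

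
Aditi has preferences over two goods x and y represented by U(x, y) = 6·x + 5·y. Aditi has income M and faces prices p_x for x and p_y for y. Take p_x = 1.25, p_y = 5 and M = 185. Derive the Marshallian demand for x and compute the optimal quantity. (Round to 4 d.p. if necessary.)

x* = 148

x gives more utility per dollar, so spend all income on x: x* = M/p_x, y* = 0.
Numerically: x* = 148, y* = 0.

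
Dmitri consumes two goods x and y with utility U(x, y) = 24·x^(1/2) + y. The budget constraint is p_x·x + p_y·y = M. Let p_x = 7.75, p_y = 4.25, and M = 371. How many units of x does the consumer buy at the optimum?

Utility is quasi-linear in y; the FOC for x is 12/√x = p_x/p_y.
Thus x* = (12·p_y/p_x)² — independent of M — with the rest of income spent on y.
Plugging in: x* = (12·4.25/7.75)² = 43.3049.

x* = 43.3049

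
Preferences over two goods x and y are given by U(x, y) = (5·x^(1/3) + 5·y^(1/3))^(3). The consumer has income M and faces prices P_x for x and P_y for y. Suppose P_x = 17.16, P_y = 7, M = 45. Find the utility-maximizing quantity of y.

From the CES first-order condition, (y/x)^(2/3) = P_x/P_y.
Solve for the ratio: y/x = [P_x/P_y]^(1.5).
Substitute y = (y/x)·x into the budget: x* = M/(P_x + P_y·(y/x)).
Numerically y/x = 3.838211, so x* = 45/(17.16 + 7·3.838211) = 1.0221 and y* = 3.838211·1.0221 = 3.923.

y* = 3.923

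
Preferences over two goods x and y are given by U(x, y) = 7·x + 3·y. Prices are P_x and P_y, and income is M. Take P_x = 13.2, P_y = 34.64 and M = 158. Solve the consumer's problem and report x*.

Perfect substitutes: compare marginal utility per dollar. 7/P_x vs 3/P_y → 0.5303 vs 0.0866.
x gives more utility per dollar, so spend all income on x: x* = M/P_x, y* = 0.
Numerically: x* = 11.9697, y* = 0.

x* = 11.9697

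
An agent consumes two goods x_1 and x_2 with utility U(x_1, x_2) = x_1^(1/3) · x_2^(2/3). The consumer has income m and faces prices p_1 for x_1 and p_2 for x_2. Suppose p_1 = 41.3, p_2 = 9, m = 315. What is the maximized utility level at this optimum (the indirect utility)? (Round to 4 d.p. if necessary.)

Demand: x_1*(p_1,p_2,m) = 1/3·m/p_1 and x_2* = 2/3·m/p_2.
At p_1=41.3, p_2=9, m=315: x_1* = 1/3·315/41.3 = 2.5424, x_2* = 23.3333.
Utility at the optimum: U(2.5424, 23.3333) = 11.1446.

V = 11.1446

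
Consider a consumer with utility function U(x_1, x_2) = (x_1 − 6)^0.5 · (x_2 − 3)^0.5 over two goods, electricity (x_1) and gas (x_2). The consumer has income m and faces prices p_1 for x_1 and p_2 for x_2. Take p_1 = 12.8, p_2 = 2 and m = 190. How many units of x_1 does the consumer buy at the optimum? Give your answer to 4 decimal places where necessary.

x_1* = 10.1875

Discretionary income = 190 − 6·12.8 − 3·2 = 107.2; x_1* = 6 + 0.5·107.2/12.8 = 10.1875.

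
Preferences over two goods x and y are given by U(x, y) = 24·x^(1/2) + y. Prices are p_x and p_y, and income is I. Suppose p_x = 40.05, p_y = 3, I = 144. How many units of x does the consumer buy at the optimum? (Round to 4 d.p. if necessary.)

x* = 0.808

MU_x = 12/√x, MU_y = 1. Tangency: 12/√x = p_x/p_y.
Solve: √x = 12·p_y/p_x, so x*(p_x,p_y) = (12·p_y/p_x)², and y* = (I − p_x·x*)/p_y.
Plugging in: x* = (12·3/40.05)² = 0.808.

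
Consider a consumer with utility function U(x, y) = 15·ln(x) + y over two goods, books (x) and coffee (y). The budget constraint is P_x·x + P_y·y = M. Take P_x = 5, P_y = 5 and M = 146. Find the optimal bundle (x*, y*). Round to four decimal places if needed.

x* = 15, y* = 14.2

So x*(P_x,P_y) = 15·P_y/P_x, independent of income; and y* = (M − 15·P_y)/P_y.
At the given prices: x* = 15·5/5 = 15, and y* = 14.2.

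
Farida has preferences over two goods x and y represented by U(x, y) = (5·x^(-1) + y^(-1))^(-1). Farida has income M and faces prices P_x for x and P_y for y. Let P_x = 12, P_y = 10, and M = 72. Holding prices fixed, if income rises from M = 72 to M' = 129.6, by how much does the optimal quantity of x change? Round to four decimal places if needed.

Δx* = 3.4085

Numerically y/x = 0.489898, so x* = 72/(12 + 10·0.489898) = 4.2606.
At M' = 129.6: x* = 7.6691. Change: 7.6691 − 4.2606 = 3.4085.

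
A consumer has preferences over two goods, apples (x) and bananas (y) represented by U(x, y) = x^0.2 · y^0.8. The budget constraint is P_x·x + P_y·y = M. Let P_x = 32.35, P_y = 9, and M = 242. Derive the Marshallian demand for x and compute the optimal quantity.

Tangency: MRS = (1/4)·y/x = P_x/P_y.
Rearranging, P_y·y = 4·P_x·x. Substituting into the budget gives P_x·x·(1 + 4) = M.
Demand: x*(P_x,P_y,M) = 0.2·M/P_x and y* = 0.8·M/P_y.
At P_x=32.35, P_y=9, M=242: x* = 0.2·242/32.35 = 1.4961.

x* = 1.4961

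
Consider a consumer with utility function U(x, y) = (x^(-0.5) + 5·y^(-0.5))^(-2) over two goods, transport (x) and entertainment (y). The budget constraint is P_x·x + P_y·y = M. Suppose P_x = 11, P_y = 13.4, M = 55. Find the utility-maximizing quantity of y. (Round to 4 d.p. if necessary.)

y* = 3.1089

From the CES first-order condition, (1/5)·(y/x)^(1.5) = P_x/P_y.
Hence y/x = (5·P_x/P_y)^(1/(1.5)), i.e. raised to the 2/3 power.
With the ratio pinned down, the budget gives x* = M/(P_x + P_y·(y/x)) and y* = (y/x)·x*.
Numerically y/x = 2.563531, so x* = 55/(11 + 13.4·2.563531) = 1.2128 and y* = 2.563531·1.2128 = 3.1089.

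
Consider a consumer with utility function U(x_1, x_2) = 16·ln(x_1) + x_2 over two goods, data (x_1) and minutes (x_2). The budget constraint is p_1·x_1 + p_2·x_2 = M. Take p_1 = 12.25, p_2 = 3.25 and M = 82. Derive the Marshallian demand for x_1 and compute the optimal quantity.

MU_x_1 = 16/x_1, MU_x_2 = 1. Tangency: 16/x_1 = p_1/p_2.
So x_1*(p_1,p_2) = 16·p_2/p_1, independent of income; and x_2* = (M − 16·p_2)/p_2.
At the given prices: x_1* = 16·3.25/12.25 = 4.2449.

x_1* = 4.2449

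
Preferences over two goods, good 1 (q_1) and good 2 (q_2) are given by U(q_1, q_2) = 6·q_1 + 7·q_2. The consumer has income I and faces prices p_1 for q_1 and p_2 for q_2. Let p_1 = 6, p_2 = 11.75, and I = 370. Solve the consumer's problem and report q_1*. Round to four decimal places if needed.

Perfect substitutes: compare marginal utility per dollar. 6/p_1 vs 7/p_2 → 1 vs 0.5957.
q_1 gives more utility per dollar, so spend all income on q_1: q_1* = I/p_1, q_2* = 0.
Numerically: q_1* = 61.6667, q_2* = 0.

q_1* = 61.6667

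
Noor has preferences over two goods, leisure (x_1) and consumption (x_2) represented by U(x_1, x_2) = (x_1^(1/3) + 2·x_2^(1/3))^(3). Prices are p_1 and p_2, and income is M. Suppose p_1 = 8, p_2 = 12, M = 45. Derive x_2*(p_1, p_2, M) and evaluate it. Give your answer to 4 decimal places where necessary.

MU_x_1 ∝ x_1^(-2/3), MU_x_2 ∝ 2·x_2^(-2/3), so MRS = (1/2)·(x_2/x_1)^(2/3) = p_1/p_2.
Hence x_2/x_1 = (2·p_1/p_2)^(1/(2/3)), i.e. raised to the 1.5 power.
Substitute x_2 = (x_2/x_1)·x_1 into the budget: x_1* = M/(p_1 + p_2·(x_2/x_1)).
Numerically x_2/x_1 = 1.539601, so x_1* = 45/(8 + 12·1.539601) = 1.6997 and x_2* = 1.539601·1.6997 = 2.6169.

x_2* = 2.6169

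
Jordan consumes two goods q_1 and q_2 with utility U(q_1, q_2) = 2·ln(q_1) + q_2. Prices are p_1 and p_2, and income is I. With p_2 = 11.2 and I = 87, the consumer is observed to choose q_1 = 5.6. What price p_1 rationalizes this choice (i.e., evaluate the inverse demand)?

p_1 = 4

Set MRS = p_1/p_2: (2/q_1)/1 = p_1/p_2.
So q_1*(p_1,p_2) = 2·p_2/p_1, independent of income; and q_2* = (I − 2·p_2)/p_2.
Set q_1* = 5.6 in the demand function and solve for p_1: p_1 = 4.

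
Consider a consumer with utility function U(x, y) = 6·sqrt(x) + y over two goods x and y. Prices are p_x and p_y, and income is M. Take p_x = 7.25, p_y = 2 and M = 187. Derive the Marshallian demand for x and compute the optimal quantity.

x* = 0.6849

Utility is quasi-linear in y; the FOC for x is 3/√x = p_x/p_y.
Thus x* = (3·p_y/p_x)² — independent of M — with the rest of income spent on y.
Plugging in: x* = (3·2/7.25)² = 0.6849.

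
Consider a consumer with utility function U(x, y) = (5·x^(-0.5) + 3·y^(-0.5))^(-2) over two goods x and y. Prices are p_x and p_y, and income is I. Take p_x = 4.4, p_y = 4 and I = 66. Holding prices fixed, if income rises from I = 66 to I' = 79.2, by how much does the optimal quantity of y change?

From the CES first-order condition, (5/3)·(y/x)^(1.5) = p_x/p_y.
Solve for the ratio: y/x = [(3/5)·p_x/p_y]^(2/3).
With the ratio pinned down, the budget gives x* = I/(p_x + p_y·(y/x)) and y* = (y/x)·x*.
Numerically y/x = 0.758047, so x* = 66/(4.4 + 4·0.758047) = 8.8803 and y* = 0.758047·8.8803 = 6.7317.
At I' = 79.2: y* = 8.078. Change: 8.078 − 6.7317 = 1.3463.

Δy* = 1.3463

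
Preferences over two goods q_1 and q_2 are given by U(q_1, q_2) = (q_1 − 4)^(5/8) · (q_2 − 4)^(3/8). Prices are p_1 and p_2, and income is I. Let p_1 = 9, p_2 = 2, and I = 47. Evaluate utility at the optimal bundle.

MRS = (5/3)·(q_2−4)/(q_1−4). Tangency with p_1/p_2 gives q_2−4 = (3/5)·(p_1/p_2)·(q_1−4).
After buying the subsistence bundle (4, 4), a share 0.625 of the remaining income goes to q_1: q_1* = 4 + 0.625·(I − 4p_1 − 4p_2)/p_1.
Discretionary income = 47 − 4·9 − 4·2 = 3; q_1* = 4 + 0.625·3/9 = 4.2083; q_2* = 4 + 0.375·3/2 = 4.5625.
Utility at the optimum: U(4.2083, 4.5625) = 0.3024.

V = 0.3024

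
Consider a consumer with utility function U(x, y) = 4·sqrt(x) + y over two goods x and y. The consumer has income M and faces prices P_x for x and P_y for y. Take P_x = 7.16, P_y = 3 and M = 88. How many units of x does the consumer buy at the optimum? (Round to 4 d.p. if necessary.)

x* = 0.7022

Utility is quasi-linear in y; the FOC for x is 2/√x = P_x/P_y.
Thus x* = (2·P_y/P_x)² — independent of M — with the rest of income spent on y.
Plugging in: x* = (2·3/7.16)² = 0.7022.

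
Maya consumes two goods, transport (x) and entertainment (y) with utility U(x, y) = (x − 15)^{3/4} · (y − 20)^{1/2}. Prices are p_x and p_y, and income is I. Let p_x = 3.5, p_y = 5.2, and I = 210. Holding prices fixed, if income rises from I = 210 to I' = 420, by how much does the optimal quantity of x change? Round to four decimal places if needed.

Δx* = 36

Substituting into the budget: x* = 15 + 0.6·(I − 15·p_x − 20·p_y)/p_x, and y* = 20 + 0.4·(…)/p_y.
Discretionary income = 210 − 15·3.5 − 20·5.2 = 53.5; x* = 15 + 0.6·53.5/3.5 = 24.1714.
At I' = 420: x* = 60.1714. Change: 60.1714 − 24.1714 = 36.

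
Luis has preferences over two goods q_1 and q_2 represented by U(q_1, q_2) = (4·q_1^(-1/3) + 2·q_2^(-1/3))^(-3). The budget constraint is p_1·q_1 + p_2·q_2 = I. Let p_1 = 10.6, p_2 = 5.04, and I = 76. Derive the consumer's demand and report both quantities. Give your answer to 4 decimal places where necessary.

With the ratio pinned down, the budget gives q_1* = I/(p_1 + p_2·(q_2/q_1)) and q_2* = (q_2/q_1)·q_1*.
Numerically q_2/q_1 = 1.038446, so q_1* = 76/(10.6 + 5.04·1.038446) = 4.7999 and q_2* = 1.038446·4.7999 = 4.9844.

q_1* = 4.7999, q_2* = 4.9844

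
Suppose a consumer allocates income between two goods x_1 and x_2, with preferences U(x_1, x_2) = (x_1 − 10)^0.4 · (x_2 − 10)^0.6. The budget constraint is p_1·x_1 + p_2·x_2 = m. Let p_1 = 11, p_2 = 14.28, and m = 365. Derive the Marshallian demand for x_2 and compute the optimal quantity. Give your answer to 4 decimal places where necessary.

MRS = (2/3)·(x_2−10)/(x_1−10). Tangency with p_1/p_2 gives x_2−10 = (3/2)·(p_1/p_2)·(x_1−10).
After buying the subsistence bundle (10, 10), a share 0.4 of the remaining income goes to x_1: x_1* = 10 + 0.4·(m − 10p_1 − 10p_2)/p_1.
Discretionary income = 365 − 10·11 − 10·14.28 = 112.2; x_2* = 10 + 0.6·112.2/14.28 = 14.7143.

x_2* = 14.7143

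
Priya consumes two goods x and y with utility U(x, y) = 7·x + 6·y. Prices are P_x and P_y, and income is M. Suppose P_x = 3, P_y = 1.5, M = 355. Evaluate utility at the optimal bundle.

V = 1420

Linear utility — the consumer picks whichever good has higher MU/price: 7/3 = 2.3333 vs 6/1.5 = 4.
y gives more utility per dollar, so spend all income on y: y* = M/P_y, x* = 0.
Numerically: x* = 0, y* = 236.6667.
Utility at the optimum: U(0, 236.6667) = 1420.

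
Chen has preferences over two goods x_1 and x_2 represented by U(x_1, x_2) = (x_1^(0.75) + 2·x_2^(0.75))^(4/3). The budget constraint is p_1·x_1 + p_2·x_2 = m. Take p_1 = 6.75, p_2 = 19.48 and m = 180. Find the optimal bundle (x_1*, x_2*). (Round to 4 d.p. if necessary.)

With the ratio pinned down, the budget gives x_1* = m/(p_1 + p_2·(x_2/x_1)) and x_2* = (x_2/x_1)·x_1*.
Numerically x_2/x_1 = 0.230664, so x_1* = 180/(6.75 + 19.48·0.230664) = 16.0095 and x_2* = 0.230664·16.0095 = 3.6928.

x_1* = 16.0095, x_2* = 3.6928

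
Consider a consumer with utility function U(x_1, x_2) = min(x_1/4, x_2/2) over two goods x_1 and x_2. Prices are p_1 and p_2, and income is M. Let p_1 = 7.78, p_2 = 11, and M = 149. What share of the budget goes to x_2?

share on x_2 = 0.4142

Leontief preferences: the optimum is at the kink where x_1/4 = x_2/2, i.e. x_2 = (1/2)·x_1.
Budget: p_1·x_1 + p_2·(1/2)·x_1 = M, so (4·p_1 + 2·p_2)·x_1 = 4·M.
Demand: x_1*(p_1,p_2,M) = 4·M/(4·p_1 + 2·p_2), x_2* = 2·M/(4·p_1 + 2·p_2).
Here 4·7.78 + 2·11 = 53.12, giving x_1* = 11.2199 and x_2* = 5.6099.
Expenditure on x_2: 11·5.6099 = 61.7093; share = 0.4142.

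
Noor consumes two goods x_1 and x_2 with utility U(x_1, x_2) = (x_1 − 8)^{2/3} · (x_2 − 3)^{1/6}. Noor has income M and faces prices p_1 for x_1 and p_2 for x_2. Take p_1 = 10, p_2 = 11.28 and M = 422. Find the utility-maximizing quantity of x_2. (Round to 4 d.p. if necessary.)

x_2* = 8.4638

Let x_1' = x_1−8, x_2' = x_2−3. MRS = 4·x_2'/x_1' = p_1/p_2.
After buying the subsistence bundle (8, 3), a share 0.8 of the remaining income goes to x_1: x_1* = 8 + 0.8·(M − 8p_1 − 3p_2)/p_1.
Discretionary income = 422 − 8·10 − 3·11.28 = 308.16; x_2* = 3 + 0.2·308.16/11.28 = 8.4638.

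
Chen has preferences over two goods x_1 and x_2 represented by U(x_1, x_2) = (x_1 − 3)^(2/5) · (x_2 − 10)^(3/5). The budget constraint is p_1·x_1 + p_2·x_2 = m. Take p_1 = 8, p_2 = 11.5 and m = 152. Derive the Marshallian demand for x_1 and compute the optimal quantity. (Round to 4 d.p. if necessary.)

x_1* = 3.65

Substituting into the budget: x_1* = 3 + 0.4·(m − 3·p_1 − 10·p_2)/p_1, and x_2* = 10 + 0.6·(…)/p_2.
Discretionary income = 152 − 3·8 − 10·11.5 = 13; x_1* = 3 + 0.4·13/8 = 3.65.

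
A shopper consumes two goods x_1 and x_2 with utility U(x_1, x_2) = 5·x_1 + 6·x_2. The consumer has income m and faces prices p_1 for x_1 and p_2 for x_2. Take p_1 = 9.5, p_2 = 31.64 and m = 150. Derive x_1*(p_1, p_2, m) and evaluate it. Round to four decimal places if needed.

Perfect substitutes: compare marginal utility per dollar. 5/p_1 vs 6/p_2 → 0.5263 vs 0.1896.
x_1 gives more utility per dollar, so spend all income on x_1: x_1* = m/p_1, x_2* = 0.
Numerically: x_1* = 15.7895, x_2* = 0.

x_1* = 15.7895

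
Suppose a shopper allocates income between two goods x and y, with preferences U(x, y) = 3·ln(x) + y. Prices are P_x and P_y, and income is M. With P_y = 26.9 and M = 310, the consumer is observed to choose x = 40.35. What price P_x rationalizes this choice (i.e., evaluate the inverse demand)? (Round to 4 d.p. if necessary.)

Set MRS = P_x/P_y: (3/x)/1 = P_x/P_y.
So x*(P_x,P_y) = 3·P_y/P_x, independent of income; and y* = (M − 3·P_y)/P_y.
Set x* = 40.35 in the demand function and solve for P_x: P_x = 2.

P_x = 2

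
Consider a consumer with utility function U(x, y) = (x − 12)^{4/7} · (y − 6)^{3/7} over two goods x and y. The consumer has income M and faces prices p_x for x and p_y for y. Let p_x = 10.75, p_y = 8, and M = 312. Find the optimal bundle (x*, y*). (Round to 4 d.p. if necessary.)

x* = 19.1761, y* = 13.2321

MRS = (4/3)·(y−6)/(x−12). Tangency with p_x/p_y gives y−6 = (3/4)·(p_x/p_y)·(x−12).
Substituting into the budget: x* = 12 + 4/7·(M − 12·p_x − 6·p_y)/p_x, and y* = 6 + 3/7·(…)/p_y.
Discretionary income = 312 − 12·10.75 − 6·8 = 135; x* = 12 + 4/7·135/10.75 = 19.1761; y* = 6 + 3/7·135/8 = 13.2321.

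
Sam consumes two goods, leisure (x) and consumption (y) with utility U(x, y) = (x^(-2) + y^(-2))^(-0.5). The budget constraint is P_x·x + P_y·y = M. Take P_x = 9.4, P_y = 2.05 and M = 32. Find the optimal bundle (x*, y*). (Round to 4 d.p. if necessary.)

x* = 2.4989, y* = 4.1515

From the CES first-order condition, (y/x)^(3) = P_x/P_y.
Hence y/x = (P_x/P_y)^(1/(3)), i.e. raised to the 1/3 power.
Substitute y = (y/x)·x into the budget: x* = M/(P_x + P_y·(y/x)).
Numerically y/x = 1.661338, so x* = 32/(9.4 + 2.05·1.661338) = 2.4989 and y* = 1.661338·2.4989 = 4.1515.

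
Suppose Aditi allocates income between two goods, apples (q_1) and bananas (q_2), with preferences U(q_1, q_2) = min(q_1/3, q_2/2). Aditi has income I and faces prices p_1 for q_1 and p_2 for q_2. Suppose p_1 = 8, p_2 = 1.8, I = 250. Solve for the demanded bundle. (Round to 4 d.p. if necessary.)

q_1* = 27.1739, q_2* = 18.1159

Demand: q_1*(p_1,p_2,I) = 3·I/(3·p_1 + 2·p_2), q_2* = 2·I/(3·p_1 + 2·p_2).
Here 3·8 + 2·1.8 = 27.6, giving q_1* = 27.1739 and q_2* = 18.1159.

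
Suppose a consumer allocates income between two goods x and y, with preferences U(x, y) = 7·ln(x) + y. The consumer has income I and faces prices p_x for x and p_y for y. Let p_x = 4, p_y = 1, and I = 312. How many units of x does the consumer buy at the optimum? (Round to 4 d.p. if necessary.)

x* = 1.75

Set MRS = p_x/p_y: (7/x)/1 = p_x/p_y.
So x*(p_x,p_y) = 7·p_y/p_x, independent of income; and y* = (I − 7·p_y)/p_y.
At the given prices: x* = 7·1/4 = 1.75.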